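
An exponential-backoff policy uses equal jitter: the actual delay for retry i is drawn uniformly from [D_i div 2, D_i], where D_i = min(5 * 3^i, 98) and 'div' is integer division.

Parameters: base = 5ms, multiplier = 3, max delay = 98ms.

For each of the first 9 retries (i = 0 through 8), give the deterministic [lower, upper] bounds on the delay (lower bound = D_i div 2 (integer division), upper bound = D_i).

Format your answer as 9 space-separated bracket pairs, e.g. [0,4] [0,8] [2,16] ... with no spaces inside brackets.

Answer: [2,5] [7,15] [22,45] [49,98] [49,98] [49,98] [49,98] [49,98] [49,98]

Derivation:
Computing bounds per retry:
  i=0: D_i=min(5*3^0,98)=5, bounds=[2,5]
  i=1: D_i=min(5*3^1,98)=15, bounds=[7,15]
  i=2: D_i=min(5*3^2,98)=45, bounds=[22,45]
  i=3: D_i=min(5*3^3,98)=98, bounds=[49,98]
  i=4: D_i=min(5*3^4,98)=98, bounds=[49,98]
  i=5: D_i=min(5*3^5,98)=98, bounds=[49,98]
  i=6: D_i=min(5*3^6,98)=98, bounds=[49,98]
  i=7: D_i=min(5*3^7,98)=98, bounds=[49,98]
  i=8: D_i=min(5*3^8,98)=98, bounds=[49,98]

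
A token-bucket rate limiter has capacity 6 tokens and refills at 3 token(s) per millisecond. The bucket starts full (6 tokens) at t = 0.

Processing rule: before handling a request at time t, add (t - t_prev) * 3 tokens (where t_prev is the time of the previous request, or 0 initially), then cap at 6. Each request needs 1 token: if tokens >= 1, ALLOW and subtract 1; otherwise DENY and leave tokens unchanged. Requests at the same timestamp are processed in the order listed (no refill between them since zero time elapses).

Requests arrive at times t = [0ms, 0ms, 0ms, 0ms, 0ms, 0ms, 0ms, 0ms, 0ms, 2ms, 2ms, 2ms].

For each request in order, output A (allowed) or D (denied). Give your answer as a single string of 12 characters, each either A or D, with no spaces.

Answer: AAAAAADDDAAA

Derivation:
Simulating step by step:
  req#1 t=0ms: ALLOW
  req#2 t=0ms: ALLOW
  req#3 t=0ms: ALLOW
  req#4 t=0ms: ALLOW
  req#5 t=0ms: ALLOW
  req#6 t=0ms: ALLOW
  req#7 t=0ms: DENY
  req#8 t=0ms: DENY
  req#9 t=0ms: DENY
  req#10 t=2ms: ALLOW
  req#11 t=2ms: ALLOW
  req#12 t=2ms: ALLOW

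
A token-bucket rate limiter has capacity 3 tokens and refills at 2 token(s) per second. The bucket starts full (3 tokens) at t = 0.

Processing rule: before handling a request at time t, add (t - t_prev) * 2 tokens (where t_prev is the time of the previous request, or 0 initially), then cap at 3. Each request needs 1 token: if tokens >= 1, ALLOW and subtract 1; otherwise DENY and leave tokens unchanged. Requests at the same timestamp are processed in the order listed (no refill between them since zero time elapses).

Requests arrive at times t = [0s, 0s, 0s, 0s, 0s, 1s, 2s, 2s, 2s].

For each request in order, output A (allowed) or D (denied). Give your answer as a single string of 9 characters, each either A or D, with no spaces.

Answer: AAADDAAAA

Derivation:
Simulating step by step:
  req#1 t=0s: ALLOW
  req#2 t=0s: ALLOW
  req#3 t=0s: ALLOW
  req#4 t=0s: DENY
  req#5 t=0s: DENY
  req#6 t=1s: ALLOW
  req#7 t=2s: ALLOW
  req#8 t=2s: ALLOW
  req#9 t=2s: ALLOW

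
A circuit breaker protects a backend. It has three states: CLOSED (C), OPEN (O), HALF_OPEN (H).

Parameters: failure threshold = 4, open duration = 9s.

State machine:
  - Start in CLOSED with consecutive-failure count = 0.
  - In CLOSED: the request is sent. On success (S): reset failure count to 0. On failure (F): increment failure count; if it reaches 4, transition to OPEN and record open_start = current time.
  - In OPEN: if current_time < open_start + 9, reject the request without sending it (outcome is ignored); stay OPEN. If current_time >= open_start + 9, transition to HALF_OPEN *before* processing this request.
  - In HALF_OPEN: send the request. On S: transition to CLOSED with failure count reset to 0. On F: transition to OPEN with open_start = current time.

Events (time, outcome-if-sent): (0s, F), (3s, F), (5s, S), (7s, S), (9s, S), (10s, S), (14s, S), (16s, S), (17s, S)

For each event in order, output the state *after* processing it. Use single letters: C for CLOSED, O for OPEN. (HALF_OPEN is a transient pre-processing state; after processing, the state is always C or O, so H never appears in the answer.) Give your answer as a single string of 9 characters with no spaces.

Answer: CCCCCCCCC

Derivation:
State after each event:
  event#1 t=0s outcome=F: state=CLOSED
  event#2 t=3s outcome=F: state=CLOSED
  event#3 t=5s outcome=S: state=CLOSED
  event#4 t=7s outcome=S: state=CLOSED
  event#5 t=9s outcome=S: state=CLOSED
  event#6 t=10s outcome=S: state=CLOSED
  event#7 t=14s outcome=S: state=CLOSED
  event#8 t=16s outcome=S: state=CLOSED
  event#9 t=17s outcome=S: state=CLOSED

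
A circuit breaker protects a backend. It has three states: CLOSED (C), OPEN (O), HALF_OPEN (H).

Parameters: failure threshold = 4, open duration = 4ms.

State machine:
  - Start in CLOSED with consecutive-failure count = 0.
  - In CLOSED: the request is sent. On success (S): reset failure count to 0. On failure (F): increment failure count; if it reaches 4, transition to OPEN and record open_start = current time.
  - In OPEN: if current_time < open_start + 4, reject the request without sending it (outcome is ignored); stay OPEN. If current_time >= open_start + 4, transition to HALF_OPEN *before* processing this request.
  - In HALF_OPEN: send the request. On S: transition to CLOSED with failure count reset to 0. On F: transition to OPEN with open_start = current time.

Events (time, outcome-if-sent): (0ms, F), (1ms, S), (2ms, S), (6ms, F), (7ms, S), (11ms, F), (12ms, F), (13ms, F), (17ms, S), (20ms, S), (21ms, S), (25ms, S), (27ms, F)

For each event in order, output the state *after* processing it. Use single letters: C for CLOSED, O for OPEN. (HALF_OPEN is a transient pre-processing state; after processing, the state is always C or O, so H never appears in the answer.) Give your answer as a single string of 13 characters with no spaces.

Answer: CCCCCCCCCCCCC

Derivation:
State after each event:
  event#1 t=0ms outcome=F: state=CLOSED
  event#2 t=1ms outcome=S: state=CLOSED
  event#3 t=2ms outcome=S: state=CLOSED
  event#4 t=6ms outcome=F: state=CLOSED
  event#5 t=7ms outcome=S: state=CLOSED
  event#6 t=11ms outcome=F: state=CLOSED
  event#7 t=12ms outcome=F: state=CLOSED
  event#8 t=13ms outcome=F: state=CLOSED
  event#9 t=17ms outcome=S: state=CLOSED
  event#10 t=20ms outcome=S: state=CLOSED
  event#11 t=21ms outcome=S: state=CLOSED
  event#12 t=25ms outcome=S: state=CLOSED
  event#13 t=27ms outcome=F: state=CLOSED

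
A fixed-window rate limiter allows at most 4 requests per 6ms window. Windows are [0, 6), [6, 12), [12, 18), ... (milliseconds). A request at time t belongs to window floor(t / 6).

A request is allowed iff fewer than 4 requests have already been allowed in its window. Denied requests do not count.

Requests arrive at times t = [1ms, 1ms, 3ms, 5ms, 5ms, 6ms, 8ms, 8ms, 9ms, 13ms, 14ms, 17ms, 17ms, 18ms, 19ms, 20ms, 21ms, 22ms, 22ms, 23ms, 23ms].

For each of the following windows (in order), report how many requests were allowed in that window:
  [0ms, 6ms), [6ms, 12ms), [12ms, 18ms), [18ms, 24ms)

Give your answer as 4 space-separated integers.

Answer: 4 4 4 4

Derivation:
Processing requests:
  req#1 t=1ms (window 0): ALLOW
  req#2 t=1ms (window 0): ALLOW
  req#3 t=3ms (window 0): ALLOW
  req#4 t=5ms (window 0): ALLOW
  req#5 t=5ms (window 0): DENY
  req#6 t=6ms (window 1): ALLOW
  req#7 t=8ms (window 1): ALLOW
  req#8 t=8ms (window 1): ALLOW
  req#9 t=9ms (window 1): ALLOW
  req#10 t=13ms (window 2): ALLOW
  req#11 t=14ms (window 2): ALLOW
  req#12 t=17ms (window 2): ALLOW
  req#13 t=17ms (window 2): ALLOW
  req#14 t=18ms (window 3): ALLOW
  req#15 t=19ms (window 3): ALLOW
  req#16 t=20ms (window 3): ALLOW
  req#17 t=21ms (window 3): ALLOW
  req#18 t=22ms (window 3): DENY
  req#19 t=22ms (window 3): DENY
  req#20 t=23ms (window 3): DENY
  req#21 t=23ms (window 3): DENY

Allowed counts by window: 4 4 4 4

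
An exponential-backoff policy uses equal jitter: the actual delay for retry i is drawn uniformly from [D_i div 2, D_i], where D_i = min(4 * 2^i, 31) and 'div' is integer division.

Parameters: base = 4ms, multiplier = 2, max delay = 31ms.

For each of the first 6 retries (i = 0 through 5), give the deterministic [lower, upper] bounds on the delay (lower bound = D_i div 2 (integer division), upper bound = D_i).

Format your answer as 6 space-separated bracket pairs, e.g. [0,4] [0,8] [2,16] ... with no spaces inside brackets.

Answer: [2,4] [4,8] [8,16] [15,31] [15,31] [15,31]

Derivation:
Computing bounds per retry:
  i=0: D_i=min(4*2^0,31)=4, bounds=[2,4]
  i=1: D_i=min(4*2^1,31)=8, bounds=[4,8]
  i=2: D_i=min(4*2^2,31)=16, bounds=[8,16]
  i=3: D_i=min(4*2^3,31)=31, bounds=[15,31]
  i=4: D_i=min(4*2^4,31)=31, bounds=[15,31]
  i=5: D_i=min(4*2^5,31)=31, bounds=[15,31]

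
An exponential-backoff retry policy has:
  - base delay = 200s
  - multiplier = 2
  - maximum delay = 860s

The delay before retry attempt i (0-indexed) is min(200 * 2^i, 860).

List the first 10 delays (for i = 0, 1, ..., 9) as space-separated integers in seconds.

Computing each delay:
  i=0: min(200*2^0, 860) = 200
  i=1: min(200*2^1, 860) = 400
  i=2: min(200*2^2, 860) = 800
  i=3: min(200*2^3, 860) = 860
  i=4: min(200*2^4, 860) = 860
  i=5: min(200*2^5, 860) = 860
  i=6: min(200*2^6, 860) = 860
  i=7: min(200*2^7, 860) = 860
  i=8: min(200*2^8, 860) = 860
  i=9: min(200*2^9, 860) = 860

Answer: 200 400 800 860 860 860 860 860 860 860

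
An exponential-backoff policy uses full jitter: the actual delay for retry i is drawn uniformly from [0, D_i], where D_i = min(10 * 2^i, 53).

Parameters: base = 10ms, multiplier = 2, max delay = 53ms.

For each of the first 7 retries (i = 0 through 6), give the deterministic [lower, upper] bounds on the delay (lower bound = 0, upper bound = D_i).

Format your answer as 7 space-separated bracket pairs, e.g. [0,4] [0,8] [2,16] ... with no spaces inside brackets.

Answer: [0,10] [0,20] [0,40] [0,53] [0,53] [0,53] [0,53]

Derivation:
Computing bounds per retry:
  i=0: D_i=min(10*2^0,53)=10, bounds=[0,10]
  i=1: D_i=min(10*2^1,53)=20, bounds=[0,20]
  i=2: D_i=min(10*2^2,53)=40, bounds=[0,40]
  i=3: D_i=min(10*2^3,53)=53, bounds=[0,53]
  i=4: D_i=min(10*2^4,53)=53, bounds=[0,53]
  i=5: D_i=min(10*2^5,53)=53, bounds=[0,53]
  i=6: D_i=min(10*2^6,53)=53, bounds=[0,53]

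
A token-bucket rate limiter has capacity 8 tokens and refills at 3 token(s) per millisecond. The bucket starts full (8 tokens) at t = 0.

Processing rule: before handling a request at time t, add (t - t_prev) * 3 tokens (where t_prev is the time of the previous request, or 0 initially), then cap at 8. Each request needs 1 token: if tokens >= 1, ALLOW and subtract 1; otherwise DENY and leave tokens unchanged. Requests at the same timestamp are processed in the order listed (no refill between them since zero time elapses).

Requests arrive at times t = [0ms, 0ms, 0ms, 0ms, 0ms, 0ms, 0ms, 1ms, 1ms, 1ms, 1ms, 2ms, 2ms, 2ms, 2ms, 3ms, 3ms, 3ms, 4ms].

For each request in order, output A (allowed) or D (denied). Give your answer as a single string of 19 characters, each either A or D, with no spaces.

Answer: AAAAAAAAAAAAAADAAAA

Derivation:
Simulating step by step:
  req#1 t=0ms: ALLOW
  req#2 t=0ms: ALLOW
  req#3 t=0ms: ALLOW
  req#4 t=0ms: ALLOW
  req#5 t=0ms: ALLOW
  req#6 t=0ms: ALLOW
  req#7 t=0ms: ALLOW
  req#8 t=1ms: ALLOW
  req#9 t=1ms: ALLOW
  req#10 t=1ms: ALLOW
  req#11 t=1ms: ALLOW
  req#12 t=2ms: ALLOW
  req#13 t=2ms: ALLOW
  req#14 t=2ms: ALLOW
  req#15 t=2ms: DENY
  req#16 t=3ms: ALLOW
  req#17 t=3ms: ALLOW
  req#18 t=3ms: ALLOW
  req#19 t=4ms: ALLOW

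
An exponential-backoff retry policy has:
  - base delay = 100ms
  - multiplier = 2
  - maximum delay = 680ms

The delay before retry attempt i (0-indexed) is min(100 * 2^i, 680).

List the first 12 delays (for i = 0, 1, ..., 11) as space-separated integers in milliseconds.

Answer: 100 200 400 680 680 680 680 680 680 680 680 680

Derivation:
Computing each delay:
  i=0: min(100*2^0, 680) = 100
  i=1: min(100*2^1, 680) = 200
  i=2: min(100*2^2, 680) = 400
  i=3: min(100*2^3, 680) = 680
  i=4: min(100*2^4, 680) = 680
  i=5: min(100*2^5, 680) = 680
  i=6: min(100*2^6, 680) = 680
  i=7: min(100*2^7, 680) = 680
  i=8: min(100*2^8, 680) = 680
  i=9: min(100*2^9, 680) = 680
  i=10: min(100*2^10, 680) = 680
  i=11: min(100*2^11, 680) = 680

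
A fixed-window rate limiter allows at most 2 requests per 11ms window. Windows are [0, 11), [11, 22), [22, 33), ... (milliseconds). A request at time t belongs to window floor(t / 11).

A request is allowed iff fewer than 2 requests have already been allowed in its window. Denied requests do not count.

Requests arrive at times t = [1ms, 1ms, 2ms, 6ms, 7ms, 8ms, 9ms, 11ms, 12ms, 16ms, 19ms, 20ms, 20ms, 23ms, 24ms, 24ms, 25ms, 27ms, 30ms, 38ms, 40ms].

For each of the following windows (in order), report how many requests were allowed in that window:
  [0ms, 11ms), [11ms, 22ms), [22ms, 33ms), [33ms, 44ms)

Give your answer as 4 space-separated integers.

Processing requests:
  req#1 t=1ms (window 0): ALLOW
  req#2 t=1ms (window 0): ALLOW
  req#3 t=2ms (window 0): DENY
  req#4 t=6ms (window 0): DENY
  req#5 t=7ms (window 0): DENY
  req#6 t=8ms (window 0): DENY
  req#7 t=9ms (window 0): DENY
  req#8 t=11ms (window 1): ALLOW
  req#9 t=12ms (window 1): ALLOW
  req#10 t=16ms (window 1): DENY
  req#11 t=19ms (window 1): DENY
  req#12 t=20ms (window 1): DENY
  req#13 t=20ms (window 1): DENY
  req#14 t=23ms (window 2): ALLOW
  req#15 t=24ms (window 2): ALLOW
  req#16 t=24ms (window 2): DENY
  req#17 t=25ms (window 2): DENY
  req#18 t=27ms (window 2): DENY
  req#19 t=30ms (window 2): DENY
  req#20 t=38ms (window 3): ALLOW
  req#21 t=40ms (window 3): ALLOW

Allowed counts by window: 2 2 2 2

Answer: 2 2 2 2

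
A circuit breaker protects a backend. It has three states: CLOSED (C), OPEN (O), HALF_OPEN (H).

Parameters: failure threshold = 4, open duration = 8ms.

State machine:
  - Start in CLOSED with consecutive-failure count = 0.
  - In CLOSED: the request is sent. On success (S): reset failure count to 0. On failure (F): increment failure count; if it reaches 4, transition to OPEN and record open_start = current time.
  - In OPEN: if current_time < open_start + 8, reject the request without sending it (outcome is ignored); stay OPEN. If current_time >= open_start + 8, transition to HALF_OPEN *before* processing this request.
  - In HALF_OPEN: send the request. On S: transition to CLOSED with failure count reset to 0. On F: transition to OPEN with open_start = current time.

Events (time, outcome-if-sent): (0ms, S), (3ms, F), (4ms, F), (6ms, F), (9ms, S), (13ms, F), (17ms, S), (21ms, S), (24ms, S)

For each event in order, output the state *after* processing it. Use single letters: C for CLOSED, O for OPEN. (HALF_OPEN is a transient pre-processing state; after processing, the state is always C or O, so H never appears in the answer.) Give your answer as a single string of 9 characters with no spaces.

State after each event:
  event#1 t=0ms outcome=S: state=CLOSED
  event#2 t=3ms outcome=F: state=CLOSED
  event#3 t=4ms outcome=F: state=CLOSED
  event#4 t=6ms outcome=F: state=CLOSED
  event#5 t=9ms outcome=S: state=CLOSED
  event#6 t=13ms outcome=F: state=CLOSED
  event#7 t=17ms outcome=S: state=CLOSED
  event#8 t=21ms outcome=S: state=CLOSED
  event#9 t=24ms outcome=S: state=CLOSED

Answer: CCCCCCCCC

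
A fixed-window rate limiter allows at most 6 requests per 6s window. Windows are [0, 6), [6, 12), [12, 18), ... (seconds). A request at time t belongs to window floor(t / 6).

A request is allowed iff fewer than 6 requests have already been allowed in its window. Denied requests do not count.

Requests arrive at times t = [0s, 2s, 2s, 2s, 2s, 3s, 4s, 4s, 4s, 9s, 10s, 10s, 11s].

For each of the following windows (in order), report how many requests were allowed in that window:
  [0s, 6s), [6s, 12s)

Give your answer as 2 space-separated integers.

Answer: 6 4

Derivation:
Processing requests:
  req#1 t=0s (window 0): ALLOW
  req#2 t=2s (window 0): ALLOW
  req#3 t=2s (window 0): ALLOW
  req#4 t=2s (window 0): ALLOW
  req#5 t=2s (window 0): ALLOW
  req#6 t=3s (window 0): ALLOW
  req#7 t=4s (window 0): DENY
  req#8 t=4s (window 0): DENY
  req#9 t=4s (window 0): DENY
  req#10 t=9s (window 1): ALLOW
  req#11 t=10s (window 1): ALLOW
  req#12 t=10s (window 1): ALLOW
  req#13 t=11s (window 1): ALLOW

Allowed counts by window: 6 4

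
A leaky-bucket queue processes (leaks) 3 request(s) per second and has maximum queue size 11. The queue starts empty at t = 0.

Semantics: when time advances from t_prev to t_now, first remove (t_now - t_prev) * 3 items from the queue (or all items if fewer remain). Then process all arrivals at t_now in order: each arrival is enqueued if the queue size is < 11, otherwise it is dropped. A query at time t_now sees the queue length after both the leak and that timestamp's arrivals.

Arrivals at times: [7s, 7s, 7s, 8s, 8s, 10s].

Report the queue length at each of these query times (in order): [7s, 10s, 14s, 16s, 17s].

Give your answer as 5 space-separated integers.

Queue lengths at query times:
  query t=7s: backlog = 3
  query t=10s: backlog = 1
  query t=14s: backlog = 0
  query t=16s: backlog = 0
  query t=17s: backlog = 0

Answer: 3 1 0 0 0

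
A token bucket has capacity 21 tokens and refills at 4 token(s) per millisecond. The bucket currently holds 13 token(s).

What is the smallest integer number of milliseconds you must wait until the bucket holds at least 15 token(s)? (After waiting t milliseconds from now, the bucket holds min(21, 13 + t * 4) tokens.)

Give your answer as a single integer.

Answer: 1

Derivation:
Need 13 + t * 4 >= 15, so t >= 2/4.
Smallest integer t = ceil(2/4) = 1.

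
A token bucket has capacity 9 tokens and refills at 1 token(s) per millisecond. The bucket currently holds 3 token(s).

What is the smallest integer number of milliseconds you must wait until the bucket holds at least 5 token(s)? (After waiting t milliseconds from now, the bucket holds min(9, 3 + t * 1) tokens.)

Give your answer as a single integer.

Need 3 + t * 1 >= 5, so t >= 2/1.
Smallest integer t = ceil(2/1) = 2.

Answer: 2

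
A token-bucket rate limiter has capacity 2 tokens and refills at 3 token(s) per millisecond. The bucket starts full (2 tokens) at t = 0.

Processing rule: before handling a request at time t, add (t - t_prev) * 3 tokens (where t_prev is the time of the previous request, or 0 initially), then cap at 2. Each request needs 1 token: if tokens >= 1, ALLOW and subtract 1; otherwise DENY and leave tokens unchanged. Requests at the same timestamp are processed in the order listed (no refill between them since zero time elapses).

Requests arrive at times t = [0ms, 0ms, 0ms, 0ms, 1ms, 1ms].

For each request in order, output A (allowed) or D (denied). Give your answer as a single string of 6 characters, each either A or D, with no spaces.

Simulating step by step:
  req#1 t=0ms: ALLOW
  req#2 t=0ms: ALLOW
  req#3 t=0ms: DENY
  req#4 t=0ms: DENY
  req#5 t=1ms: ALLOW
  req#6 t=1ms: ALLOW

Answer: AADDAA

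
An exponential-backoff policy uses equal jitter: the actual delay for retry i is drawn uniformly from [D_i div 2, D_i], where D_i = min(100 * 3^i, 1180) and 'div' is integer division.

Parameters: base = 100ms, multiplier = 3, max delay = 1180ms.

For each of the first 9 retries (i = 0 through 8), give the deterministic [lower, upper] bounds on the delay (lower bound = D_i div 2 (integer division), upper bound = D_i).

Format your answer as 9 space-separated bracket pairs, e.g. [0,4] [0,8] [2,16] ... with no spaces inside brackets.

Answer: [50,100] [150,300] [450,900] [590,1180] [590,1180] [590,1180] [590,1180] [590,1180] [590,1180]

Derivation:
Computing bounds per retry:
  i=0: D_i=min(100*3^0,1180)=100, bounds=[50,100]
  i=1: D_i=min(100*3^1,1180)=300, bounds=[150,300]
  i=2: D_i=min(100*3^2,1180)=900, bounds=[450,900]
  i=3: D_i=min(100*3^3,1180)=1180, bounds=[590,1180]
  i=4: D_i=min(100*3^4,1180)=1180, bounds=[590,1180]
  i=5: D_i=min(100*3^5,1180)=1180, bounds=[590,1180]
  i=6: D_i=min(100*3^6,1180)=1180, bounds=[590,1180]
  i=7: D_i=min(100*3^7,1180)=1180, bounds=[590,1180]
  i=8: D_i=min(100*3^8,1180)=1180, bounds=[590,1180]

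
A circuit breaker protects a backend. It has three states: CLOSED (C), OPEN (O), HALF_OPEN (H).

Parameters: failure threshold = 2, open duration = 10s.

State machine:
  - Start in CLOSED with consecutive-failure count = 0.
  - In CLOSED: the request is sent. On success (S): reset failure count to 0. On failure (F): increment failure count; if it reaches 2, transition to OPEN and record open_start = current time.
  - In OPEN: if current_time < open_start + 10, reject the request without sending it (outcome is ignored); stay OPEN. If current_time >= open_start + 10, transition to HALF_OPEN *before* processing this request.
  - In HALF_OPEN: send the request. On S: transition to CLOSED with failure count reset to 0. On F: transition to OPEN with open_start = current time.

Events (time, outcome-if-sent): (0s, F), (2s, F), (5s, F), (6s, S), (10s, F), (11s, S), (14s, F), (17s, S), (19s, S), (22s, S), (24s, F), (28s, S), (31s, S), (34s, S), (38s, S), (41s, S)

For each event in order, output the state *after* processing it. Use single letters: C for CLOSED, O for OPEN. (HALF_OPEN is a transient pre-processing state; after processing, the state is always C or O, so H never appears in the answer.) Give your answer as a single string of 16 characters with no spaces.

State after each event:
  event#1 t=0s outcome=F: state=CLOSED
  event#2 t=2s outcome=F: state=OPEN
  event#3 t=5s outcome=F: state=OPEN
  event#4 t=6s outcome=S: state=OPEN
  event#5 t=10s outcome=F: state=OPEN
  event#6 t=11s outcome=S: state=OPEN
  event#7 t=14s outcome=F: state=OPEN
  event#8 t=17s outcome=S: state=OPEN
  event#9 t=19s outcome=S: state=OPEN
  event#10 t=22s outcome=S: state=OPEN
  event#11 t=24s outcome=F: state=OPEN
  event#12 t=28s outcome=S: state=OPEN
  event#13 t=31s outcome=S: state=OPEN
  event#14 t=34s outcome=S: state=CLOSED
  event#15 t=38s outcome=S: state=CLOSED
  event#16 t=41s outcome=S: state=CLOSED

Answer: COOOOOOOOOOOOCCC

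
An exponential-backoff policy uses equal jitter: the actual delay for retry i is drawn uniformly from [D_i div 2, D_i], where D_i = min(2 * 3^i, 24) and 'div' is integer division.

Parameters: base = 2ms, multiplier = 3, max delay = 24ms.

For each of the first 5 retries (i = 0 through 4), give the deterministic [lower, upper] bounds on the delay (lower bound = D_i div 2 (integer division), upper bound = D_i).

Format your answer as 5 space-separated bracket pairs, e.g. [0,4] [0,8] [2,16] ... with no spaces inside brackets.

Answer: [1,2] [3,6] [9,18] [12,24] [12,24]

Derivation:
Computing bounds per retry:
  i=0: D_i=min(2*3^0,24)=2, bounds=[1,2]
  i=1: D_i=min(2*3^1,24)=6, bounds=[3,6]
  i=2: D_i=min(2*3^2,24)=18, bounds=[9,18]
  i=3: D_i=min(2*3^3,24)=24, bounds=[12,24]
  i=4: D_i=min(2*3^4,24)=24, bounds=[12,24]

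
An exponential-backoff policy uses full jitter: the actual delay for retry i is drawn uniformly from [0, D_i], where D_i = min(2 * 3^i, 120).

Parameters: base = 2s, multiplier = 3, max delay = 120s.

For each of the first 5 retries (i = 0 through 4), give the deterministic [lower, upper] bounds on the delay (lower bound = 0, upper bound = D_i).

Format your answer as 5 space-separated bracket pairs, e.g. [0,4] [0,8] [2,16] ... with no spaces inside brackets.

Computing bounds per retry:
  i=0: D_i=min(2*3^0,120)=2, bounds=[0,2]
  i=1: D_i=min(2*3^1,120)=6, bounds=[0,6]
  i=2: D_i=min(2*3^2,120)=18, bounds=[0,18]
  i=3: D_i=min(2*3^3,120)=54, bounds=[0,54]
  i=4: D_i=min(2*3^4,120)=120, bounds=[0,120]

Answer: [0,2] [0,6] [0,18] [0,54] [0,120]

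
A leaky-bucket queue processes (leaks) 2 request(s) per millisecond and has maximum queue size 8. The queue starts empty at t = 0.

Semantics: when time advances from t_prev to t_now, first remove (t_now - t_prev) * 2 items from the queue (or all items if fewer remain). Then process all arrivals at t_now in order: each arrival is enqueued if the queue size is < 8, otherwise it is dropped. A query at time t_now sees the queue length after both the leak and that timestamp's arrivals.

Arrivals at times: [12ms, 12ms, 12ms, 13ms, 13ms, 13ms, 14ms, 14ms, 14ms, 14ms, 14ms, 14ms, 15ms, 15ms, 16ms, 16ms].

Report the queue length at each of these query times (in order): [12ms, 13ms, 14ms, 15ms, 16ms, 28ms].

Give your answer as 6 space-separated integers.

Queue lengths at query times:
  query t=12ms: backlog = 3
  query t=13ms: backlog = 4
  query t=14ms: backlog = 8
  query t=15ms: backlog = 8
  query t=16ms: backlog = 8
  query t=28ms: backlog = 0

Answer: 3 4 8 8 8 0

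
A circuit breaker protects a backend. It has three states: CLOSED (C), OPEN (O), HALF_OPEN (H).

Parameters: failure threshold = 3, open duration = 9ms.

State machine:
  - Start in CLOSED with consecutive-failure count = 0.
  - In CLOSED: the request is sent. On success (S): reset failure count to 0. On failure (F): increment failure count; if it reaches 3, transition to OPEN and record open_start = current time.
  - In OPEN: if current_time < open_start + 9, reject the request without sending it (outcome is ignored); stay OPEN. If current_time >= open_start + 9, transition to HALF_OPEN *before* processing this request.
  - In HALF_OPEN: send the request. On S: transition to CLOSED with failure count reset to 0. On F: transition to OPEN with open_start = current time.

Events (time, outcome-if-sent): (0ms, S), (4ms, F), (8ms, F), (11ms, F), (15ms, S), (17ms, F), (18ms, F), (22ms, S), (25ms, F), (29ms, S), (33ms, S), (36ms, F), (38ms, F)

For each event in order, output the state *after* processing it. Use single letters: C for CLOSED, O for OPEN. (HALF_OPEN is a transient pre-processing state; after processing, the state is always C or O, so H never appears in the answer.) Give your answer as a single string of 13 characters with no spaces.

Answer: CCCOOOOCCCCCC

Derivation:
State after each event:
  event#1 t=0ms outcome=S: state=CLOSED
  event#2 t=4ms outcome=F: state=CLOSED
  event#3 t=8ms outcome=F: state=CLOSED
  event#4 t=11ms outcome=F: state=OPEN
  event#5 t=15ms outcome=S: state=OPEN
  event#6 t=17ms outcome=F: state=OPEN
  event#7 t=18ms outcome=F: state=OPEN
  event#8 t=22ms outcome=S: state=CLOSED
  event#9 t=25ms outcome=F: state=CLOSED
  event#10 t=29ms outcome=S: state=CLOSED
  event#11 t=33ms outcome=S: state=CLOSED
  event#12 t=36ms outcome=F: state=CLOSED
  event#13 t=38ms outcome=F: state=CLOSED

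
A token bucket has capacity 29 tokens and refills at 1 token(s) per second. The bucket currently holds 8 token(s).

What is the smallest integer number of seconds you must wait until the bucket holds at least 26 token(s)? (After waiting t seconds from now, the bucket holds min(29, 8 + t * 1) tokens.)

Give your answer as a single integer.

Answer: 18

Derivation:
Need 8 + t * 1 >= 26, so t >= 18/1.
Smallest integer t = ceil(18/1) = 18.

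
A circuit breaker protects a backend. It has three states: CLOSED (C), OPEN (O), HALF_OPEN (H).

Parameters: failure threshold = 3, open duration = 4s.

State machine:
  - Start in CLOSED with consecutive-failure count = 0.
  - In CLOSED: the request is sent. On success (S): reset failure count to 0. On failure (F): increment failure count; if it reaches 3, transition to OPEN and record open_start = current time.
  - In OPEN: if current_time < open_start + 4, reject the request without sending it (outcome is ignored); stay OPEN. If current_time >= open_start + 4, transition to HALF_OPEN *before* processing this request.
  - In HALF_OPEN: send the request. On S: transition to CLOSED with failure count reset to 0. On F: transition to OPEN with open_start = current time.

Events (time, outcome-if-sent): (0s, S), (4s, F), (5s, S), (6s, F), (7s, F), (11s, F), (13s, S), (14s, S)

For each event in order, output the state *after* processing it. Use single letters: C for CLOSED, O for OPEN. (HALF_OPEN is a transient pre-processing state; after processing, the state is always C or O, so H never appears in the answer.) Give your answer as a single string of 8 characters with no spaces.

Answer: CCCCCOOO

Derivation:
State after each event:
  event#1 t=0s outcome=S: state=CLOSED
  event#2 t=4s outcome=F: state=CLOSED
  event#3 t=5s outcome=S: state=CLOSED
  event#4 t=6s outcome=F: state=CLOSED
  event#5 t=7s outcome=F: state=CLOSED
  event#6 t=11s outcome=F: state=OPEN
  event#7 t=13s outcome=S: state=OPEN
  event#8 t=14s outcome=S: state=OPEN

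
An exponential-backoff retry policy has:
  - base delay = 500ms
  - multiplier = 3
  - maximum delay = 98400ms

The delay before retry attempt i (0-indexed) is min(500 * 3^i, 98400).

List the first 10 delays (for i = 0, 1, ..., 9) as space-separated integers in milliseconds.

Computing each delay:
  i=0: min(500*3^0, 98400) = 500
  i=1: min(500*3^1, 98400) = 1500
  i=2: min(500*3^2, 98400) = 4500
  i=3: min(500*3^3, 98400) = 13500
  i=4: min(500*3^4, 98400) = 40500
  i=5: min(500*3^5, 98400) = 98400
  i=6: min(500*3^6, 98400) = 98400
  i=7: min(500*3^7, 98400) = 98400
  i=8: min(500*3^8, 98400) = 98400
  i=9: min(500*3^9, 98400) = 98400

Answer: 500 1500 4500 13500 40500 98400 98400 98400 98400 98400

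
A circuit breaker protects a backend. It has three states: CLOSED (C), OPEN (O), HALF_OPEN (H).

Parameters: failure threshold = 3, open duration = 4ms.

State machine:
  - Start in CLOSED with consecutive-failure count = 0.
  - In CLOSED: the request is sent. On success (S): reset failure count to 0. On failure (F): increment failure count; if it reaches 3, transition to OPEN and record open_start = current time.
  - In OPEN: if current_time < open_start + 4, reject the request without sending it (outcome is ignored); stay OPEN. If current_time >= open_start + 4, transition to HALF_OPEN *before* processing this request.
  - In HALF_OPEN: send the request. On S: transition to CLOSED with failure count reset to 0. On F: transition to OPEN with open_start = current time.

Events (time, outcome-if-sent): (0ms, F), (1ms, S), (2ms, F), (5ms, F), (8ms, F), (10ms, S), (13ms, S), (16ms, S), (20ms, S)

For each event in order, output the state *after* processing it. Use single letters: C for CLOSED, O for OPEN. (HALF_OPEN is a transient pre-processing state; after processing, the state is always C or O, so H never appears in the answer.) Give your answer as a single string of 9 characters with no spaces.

Answer: CCCCOOCCC

Derivation:
State after each event:
  event#1 t=0ms outcome=F: state=CLOSED
  event#2 t=1ms outcome=S: state=CLOSED
  event#3 t=2ms outcome=F: state=CLOSED
  event#4 t=5ms outcome=F: state=CLOSED
  event#5 t=8ms outcome=F: state=OPEN
  event#6 t=10ms outcome=S: state=OPEN
  event#7 t=13ms outcome=S: state=CLOSED
  event#8 t=16ms outcome=S: state=CLOSED
  event#9 t=20ms outcome=S: state=CLOSED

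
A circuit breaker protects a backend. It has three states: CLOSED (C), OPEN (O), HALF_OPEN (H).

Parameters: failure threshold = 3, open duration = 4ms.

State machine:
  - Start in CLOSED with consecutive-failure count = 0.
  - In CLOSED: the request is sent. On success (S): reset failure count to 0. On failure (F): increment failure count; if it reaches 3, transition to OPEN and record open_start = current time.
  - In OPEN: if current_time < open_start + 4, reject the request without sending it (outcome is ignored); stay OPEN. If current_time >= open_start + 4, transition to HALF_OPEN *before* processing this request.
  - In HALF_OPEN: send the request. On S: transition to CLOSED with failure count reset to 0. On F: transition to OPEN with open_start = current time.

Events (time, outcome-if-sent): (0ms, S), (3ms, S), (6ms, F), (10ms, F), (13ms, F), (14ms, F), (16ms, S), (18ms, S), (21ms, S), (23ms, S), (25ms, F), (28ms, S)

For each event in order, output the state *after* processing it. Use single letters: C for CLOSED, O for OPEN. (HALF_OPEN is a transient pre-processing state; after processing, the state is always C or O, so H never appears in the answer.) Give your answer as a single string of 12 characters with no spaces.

Answer: CCCCOOOCCCCC

Derivation:
State after each event:
  event#1 t=0ms outcome=S: state=CLOSED
  event#2 t=3ms outcome=S: state=CLOSED
  event#3 t=6ms outcome=F: state=CLOSED
  event#4 t=10ms outcome=F: state=CLOSED
  event#5 t=13ms outcome=F: state=OPEN
  event#6 t=14ms outcome=F: state=OPEN
  event#7 t=16ms outcome=S: state=OPEN
  event#8 t=18ms outcome=S: state=CLOSED
  event#9 t=21ms outcome=S: state=CLOSED
  event#10 t=23ms outcome=S: state=CLOSED
  event#11 t=25ms outcome=F: state=CLOSED
  event#12 t=28ms outcome=S: state=CLOSED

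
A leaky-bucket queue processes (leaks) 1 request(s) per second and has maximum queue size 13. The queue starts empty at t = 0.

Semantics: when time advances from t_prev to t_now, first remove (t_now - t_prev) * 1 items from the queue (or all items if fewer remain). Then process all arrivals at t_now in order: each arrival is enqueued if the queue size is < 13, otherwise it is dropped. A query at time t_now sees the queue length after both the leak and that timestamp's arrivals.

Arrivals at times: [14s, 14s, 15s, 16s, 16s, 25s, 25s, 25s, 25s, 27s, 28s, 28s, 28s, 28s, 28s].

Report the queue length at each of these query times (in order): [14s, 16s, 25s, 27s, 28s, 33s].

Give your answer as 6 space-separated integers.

Answer: 2 3 4 3 7 2

Derivation:
Queue lengths at query times:
  query t=14s: backlog = 2
  query t=16s: backlog = 3
  query t=25s: backlog = 4
  query t=27s: backlog = 3
  query t=28s: backlog = 7
  query t=33s: backlog = 2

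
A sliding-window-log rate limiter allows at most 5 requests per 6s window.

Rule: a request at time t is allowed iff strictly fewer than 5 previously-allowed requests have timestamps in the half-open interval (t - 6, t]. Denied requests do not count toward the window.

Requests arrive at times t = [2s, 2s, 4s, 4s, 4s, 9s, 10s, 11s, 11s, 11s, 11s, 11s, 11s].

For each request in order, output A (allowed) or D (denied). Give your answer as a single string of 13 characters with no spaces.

Tracking allowed requests in the window:
  req#1 t=2s: ALLOW
  req#2 t=2s: ALLOW
  req#3 t=4s: ALLOW
  req#4 t=4s: ALLOW
  req#5 t=4s: ALLOW
  req#6 t=9s: ALLOW
  req#7 t=10s: ALLOW
  req#8 t=11s: ALLOW
  req#9 t=11s: ALLOW
  req#10 t=11s: ALLOW
  req#11 t=11s: DENY
  req#12 t=11s: DENY
  req#13 t=11s: DENY

Answer: AAAAAAAAAADDD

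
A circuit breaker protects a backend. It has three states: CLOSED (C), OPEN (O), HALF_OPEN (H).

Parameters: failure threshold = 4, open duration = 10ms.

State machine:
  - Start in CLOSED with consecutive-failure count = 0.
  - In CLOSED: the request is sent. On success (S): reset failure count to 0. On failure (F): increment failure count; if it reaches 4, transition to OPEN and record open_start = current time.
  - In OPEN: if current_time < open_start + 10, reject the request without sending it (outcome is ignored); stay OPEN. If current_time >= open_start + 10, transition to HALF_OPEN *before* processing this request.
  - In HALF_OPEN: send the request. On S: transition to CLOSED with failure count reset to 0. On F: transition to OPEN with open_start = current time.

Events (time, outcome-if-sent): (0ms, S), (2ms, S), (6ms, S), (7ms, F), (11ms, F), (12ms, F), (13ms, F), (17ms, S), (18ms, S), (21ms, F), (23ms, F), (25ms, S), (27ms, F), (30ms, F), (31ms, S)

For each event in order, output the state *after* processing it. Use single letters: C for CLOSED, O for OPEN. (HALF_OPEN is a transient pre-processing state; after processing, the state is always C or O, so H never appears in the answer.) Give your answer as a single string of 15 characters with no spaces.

Answer: CCCCCCOOOOOOOOO

Derivation:
State after each event:
  event#1 t=0ms outcome=S: state=CLOSED
  event#2 t=2ms outcome=S: state=CLOSED
  event#3 t=6ms outcome=S: state=CLOSED
  event#4 t=7ms outcome=F: state=CLOSED
  event#5 t=11ms outcome=F: state=CLOSED
  event#6 t=12ms outcome=F: state=CLOSED
  event#7 t=13ms outcome=F: state=OPEN
  event#8 t=17ms outcome=S: state=OPEN
  event#9 t=18ms outcome=S: state=OPEN
  event#10 t=21ms outcome=F: state=OPEN
  event#11 t=23ms outcome=F: state=OPEN
  event#12 t=25ms outcome=S: state=OPEN
  event#13 t=27ms outcome=F: state=OPEN
  event#14 t=30ms outcome=F: state=OPEN
  event#15 t=31ms outcome=S: state=OPEN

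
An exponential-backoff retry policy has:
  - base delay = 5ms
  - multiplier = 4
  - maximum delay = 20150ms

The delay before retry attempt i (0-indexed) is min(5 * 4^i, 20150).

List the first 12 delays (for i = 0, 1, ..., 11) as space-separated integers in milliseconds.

Computing each delay:
  i=0: min(5*4^0, 20150) = 5
  i=1: min(5*4^1, 20150) = 20
  i=2: min(5*4^2, 20150) = 80
  i=3: min(5*4^3, 20150) = 320
  i=4: min(5*4^4, 20150) = 1280
  i=5: min(5*4^5, 20150) = 5120
  i=6: min(5*4^6, 20150) = 20150
  i=7: min(5*4^7, 20150) = 20150
  i=8: min(5*4^8, 20150) = 20150
  i=9: min(5*4^9, 20150) = 20150
  i=10: min(5*4^10, 20150) = 20150
  i=11: min(5*4^11, 20150) = 20150

Answer: 5 20 80 320 1280 5120 20150 20150 20150 20150 20150 20150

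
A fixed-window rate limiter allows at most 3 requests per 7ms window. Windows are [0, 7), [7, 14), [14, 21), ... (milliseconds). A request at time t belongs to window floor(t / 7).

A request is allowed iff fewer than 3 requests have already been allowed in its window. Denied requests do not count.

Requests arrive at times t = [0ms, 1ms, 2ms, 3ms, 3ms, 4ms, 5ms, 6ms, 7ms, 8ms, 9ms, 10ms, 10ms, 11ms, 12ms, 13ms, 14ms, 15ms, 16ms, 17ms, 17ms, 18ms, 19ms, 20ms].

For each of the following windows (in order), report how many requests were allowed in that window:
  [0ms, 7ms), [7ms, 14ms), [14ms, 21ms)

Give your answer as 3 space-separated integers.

Processing requests:
  req#1 t=0ms (window 0): ALLOW
  req#2 t=1ms (window 0): ALLOW
  req#3 t=2ms (window 0): ALLOW
  req#4 t=3ms (window 0): DENY
  req#5 t=3ms (window 0): DENY
  req#6 t=4ms (window 0): DENY
  req#7 t=5ms (window 0): DENY
  req#8 t=6ms (window 0): DENY
  req#9 t=7ms (window 1): ALLOW
  req#10 t=8ms (window 1): ALLOW
  req#11 t=9ms (window 1): ALLOW
  req#12 t=10ms (window 1): DENY
  req#13 t=10ms (window 1): DENY
  req#14 t=11ms (window 1): DENY
  req#15 t=12ms (window 1): DENY
  req#16 t=13ms (window 1): DENY
  req#17 t=14ms (window 2): ALLOW
  req#18 t=15ms (window 2): ALLOW
  req#19 t=16ms (window 2): ALLOW
  req#20 t=17ms (window 2): DENY
  req#21 t=17ms (window 2): DENY
  req#22 t=18ms (window 2): DENY
  req#23 t=19ms (window 2): DENY
  req#24 t=20ms (window 2): DENY

Allowed counts by window: 3 3 3

Answer: 3 3 3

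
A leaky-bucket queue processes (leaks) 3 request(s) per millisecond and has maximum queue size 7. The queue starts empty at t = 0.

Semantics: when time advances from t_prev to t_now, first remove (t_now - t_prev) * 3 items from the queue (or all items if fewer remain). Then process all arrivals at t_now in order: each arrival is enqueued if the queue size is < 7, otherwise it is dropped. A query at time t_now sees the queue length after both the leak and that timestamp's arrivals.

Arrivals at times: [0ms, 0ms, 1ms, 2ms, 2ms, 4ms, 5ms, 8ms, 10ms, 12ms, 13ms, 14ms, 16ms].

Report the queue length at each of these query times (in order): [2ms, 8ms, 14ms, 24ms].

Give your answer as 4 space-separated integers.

Queue lengths at query times:
  query t=2ms: backlog = 2
  query t=8ms: backlog = 1
  query t=14ms: backlog = 1
  query t=24ms: backlog = 0

Answer: 2 1 1 0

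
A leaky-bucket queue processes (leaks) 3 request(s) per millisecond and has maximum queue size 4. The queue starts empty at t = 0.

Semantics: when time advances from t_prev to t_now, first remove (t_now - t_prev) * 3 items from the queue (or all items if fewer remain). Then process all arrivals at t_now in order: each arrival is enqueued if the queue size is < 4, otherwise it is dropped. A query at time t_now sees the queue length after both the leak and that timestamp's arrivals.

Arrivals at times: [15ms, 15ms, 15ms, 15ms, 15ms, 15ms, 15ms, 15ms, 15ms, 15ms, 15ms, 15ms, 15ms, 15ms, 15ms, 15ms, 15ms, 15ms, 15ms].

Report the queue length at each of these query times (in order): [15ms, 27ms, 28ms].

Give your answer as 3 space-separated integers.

Answer: 4 0 0

Derivation:
Queue lengths at query times:
  query t=15ms: backlog = 4
  query t=27ms: backlog = 0
  query t=28ms: backlog = 0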